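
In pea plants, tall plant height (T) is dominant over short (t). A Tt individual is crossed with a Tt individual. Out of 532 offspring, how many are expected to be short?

Punnett square for Tt × Tt:
Offspring genotypes: 1 TT, 2 Tt, 1 tt
tall: 3, short: 1
short: 1 out of 4 → fraction 1/4
Expected count = 1/4 × 532 = 133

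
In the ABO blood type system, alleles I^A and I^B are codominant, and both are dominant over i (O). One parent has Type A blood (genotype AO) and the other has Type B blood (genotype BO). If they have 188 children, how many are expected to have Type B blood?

Cross: AO × BO
Possible offspring genotypes: 1 AB, 1 AO, 1 BO, 1 OO
Blood type counts: 1 Type AB, 1 Type A, 1 Type B, 1 Type O
Probability of Type B: 1/4
Expected count = 1/4 × 188 = 47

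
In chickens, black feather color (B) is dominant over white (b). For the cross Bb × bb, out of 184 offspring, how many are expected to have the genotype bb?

Punnett square for Bb × bb:
Offspring genotypes: 2 Bb, 2 bb
Total offspring: 4
Count with target: 2
Probability: 2/4 = 1/2
Expected count = 1/2 × 184 = 92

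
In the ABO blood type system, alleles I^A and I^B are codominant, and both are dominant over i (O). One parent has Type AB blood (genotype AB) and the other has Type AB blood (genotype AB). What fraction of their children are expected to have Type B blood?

Cross: AB × AB
Possible offspring genotypes: 1 AA, 2 AB, 1 BB
Blood type counts: 1 Type A, 2 Type AB, 1 Type B
Probability of Type B: 1/4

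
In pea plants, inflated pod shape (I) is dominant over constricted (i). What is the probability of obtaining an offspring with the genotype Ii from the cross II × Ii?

Punnett square for II × Ii:
Offspring genotypes: 2 II, 2 Ii
Total offspring: 4
Count with target: 2
Probability: 2/4 = 1/2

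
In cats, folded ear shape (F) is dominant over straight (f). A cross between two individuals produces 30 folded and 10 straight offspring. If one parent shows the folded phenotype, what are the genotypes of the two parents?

Observed offspring: 30 folded, 10 straight
The observed ratio simplifies to 3:1. Straight (ff) offspring appear, so each parent must contribute one f allele. The parent stated to show folded carries F, so it is Ff. The other parent is then either Ff or ff: Ff × ff would give a 1:1 split, whereas Ff × Ff gives 3:1 — matching the data. So both parents are heterozygous (Ff × Ff).
Parent genotypes: Ff × Ff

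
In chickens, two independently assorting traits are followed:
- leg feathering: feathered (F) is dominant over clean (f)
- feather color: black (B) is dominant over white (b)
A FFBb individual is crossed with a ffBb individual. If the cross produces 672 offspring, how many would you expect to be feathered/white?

Dihybrid cross FFBb × ffBb — consider each gene separately:
leg feathering: FF × ff → 4 Ff → 4 F_ (out of 4)
feather color: Bb × Bb → 1 BB, 2 Bb, 1 bb → 3 B_ : 1 bb (out of 4)
Combine (counts out of 4 × 4 = 16): feathered/black (F_B_) = 4×3 = 12; feathered/white (F_bb) = 4×1 = 4
Phenotype counts (out of 16): 12 feathered/black, 4 feathered/white
feathered/white: 4 out of 16 → fraction 1/4
Expected count = 1/4 × 672 = 168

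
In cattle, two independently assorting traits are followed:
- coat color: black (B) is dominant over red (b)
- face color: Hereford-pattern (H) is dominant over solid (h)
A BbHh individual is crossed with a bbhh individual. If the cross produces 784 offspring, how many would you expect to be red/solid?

Dihybrid cross BbHh × bbhh — consider each gene separately:
coat color: Bb × bb → 2 Bb, 2 bb → 2 B_ : 2 bb (out of 4)
face color: Hh × hh → 2 Hh, 2 hh → 2 H_ : 2 hh (out of 4)
Combine (counts out of 4 × 4 = 16): black/Hereford-pattern (B_H_) = 2×2 = 4; black/solid (B_hh) = 2×2 = 4; red/Hereford-pattern (bbH_) = 2×2 = 4; red/solid (bbhh) = 2×2 = 4
Phenotype counts (out of 16): 4 black/Hereford-pattern, 4 black/solid, 4 red/Hereford-pattern, 4 red/solid
red/solid: 4 out of 16 → fraction 1/4
Expected count = 1/4 × 784 = 196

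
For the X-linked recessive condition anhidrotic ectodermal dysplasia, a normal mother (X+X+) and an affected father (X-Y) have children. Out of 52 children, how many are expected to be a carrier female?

Cross: X+X+ × X-Y
Offspring: 2 X+X-, 2 X+Y
Probability of a carrier female: 2/4 = 1/2
Expected count = 1/2 × 52 = 26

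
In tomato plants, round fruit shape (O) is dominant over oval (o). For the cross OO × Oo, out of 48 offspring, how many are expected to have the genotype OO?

Punnett square for OO × Oo:
Offspring genotypes: 2 OO, 2 Oo
Total offspring: 4
Count with target: 2
Probability: 2/4 = 1/2
Expected count = 1/2 × 48 = 24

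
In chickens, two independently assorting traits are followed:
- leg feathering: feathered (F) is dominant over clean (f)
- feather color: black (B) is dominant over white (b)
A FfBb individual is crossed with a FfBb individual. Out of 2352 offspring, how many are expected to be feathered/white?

Dihybrid cross FfBb × FfBb — consider each gene separately:
leg feathering: Ff × Ff → 1 FF, 2 Ff, 1 ff → 3 F_ : 1 ff (out of 4)
feather color: Bb × Bb → 1 BB, 2 Bb, 1 bb → 3 B_ : 1 bb (out of 4)
Combine (counts out of 4 × 4 = 16): feathered/black (F_B_) = 3×3 = 9; feathered/white (F_bb) = 3×1 = 3; clean/black (ffB_) = 1×3 = 3; clean/white (ffbb) = 1×1 = 1
Phenotype counts (out of 16): 9 feathered/black, 3 feathered/white, 3 clean/black, 1 clean/white
feathered/white: 3 out of 16 → fraction 3/16
Expected count = 3/16 × 2352 = 441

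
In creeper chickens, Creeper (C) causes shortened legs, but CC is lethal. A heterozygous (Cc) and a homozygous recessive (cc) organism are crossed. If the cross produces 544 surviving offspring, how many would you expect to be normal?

Cross: Cc × cc
Punnett square offspring (before lethality): 2 Cc, 2 cc
No CC offspring are produced in this cross.
normal: 2 out of 4 → fraction 1/2
Expected count = 1/2 × 544 = 272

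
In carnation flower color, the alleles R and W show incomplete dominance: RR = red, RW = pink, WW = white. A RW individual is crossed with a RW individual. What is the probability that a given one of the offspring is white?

Punnett square for RW × RW:
Offspring genotypes: 1 RR, 2 RW, 1 WW
Phenotype counts: 1 red, 2 pink, 1 white
white: 1 out of 4
Probability: 1/4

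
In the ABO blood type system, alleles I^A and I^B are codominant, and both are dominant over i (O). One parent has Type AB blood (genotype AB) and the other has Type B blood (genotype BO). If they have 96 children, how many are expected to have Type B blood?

Cross: AB × BO
Possible offspring genotypes: 1 AB, 1 AO, 1 BB, 1 BO
Blood type counts: 1 Type AB, 1 Type A, 2 Type B
Probability of Type B: 2/4 = 1/2
Expected count = 1/2 × 96 = 48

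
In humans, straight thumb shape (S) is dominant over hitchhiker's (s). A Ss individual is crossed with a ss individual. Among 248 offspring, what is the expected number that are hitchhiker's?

Punnett square for Ss × ss:
Offspring genotypes: 2 Ss, 2 ss
straight: 2, hitchhiker's: 2
hitchhiker's: 2 out of 4 → fraction 1/2
Expected count = 1/2 × 248 = 124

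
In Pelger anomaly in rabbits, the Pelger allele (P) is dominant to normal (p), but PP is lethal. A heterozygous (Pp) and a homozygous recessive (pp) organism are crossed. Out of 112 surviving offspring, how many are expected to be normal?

Cross: Pp × pp
Punnett square offspring (before lethality): 2 Pp, 2 pp
No PP offspring are produced in this cross.
normal: 2 out of 4 → fraction 1/2
Expected count = 1/2 × 112 = 56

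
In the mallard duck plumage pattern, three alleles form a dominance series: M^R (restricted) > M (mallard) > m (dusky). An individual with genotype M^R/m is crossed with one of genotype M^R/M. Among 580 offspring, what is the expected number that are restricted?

Cross: M^R/m × M^R/M
Allele dominance: M^R > M > m
Offspring genotypes: 1 M^R/M^R, 1 M^R/M, 1 M^R/m, 1 M/m
Phenotype counts: 3 restricted, 1 mallard
restricted: 3 out of 4 → fraction 3/4
Expected count = 3/4 × 580 = 435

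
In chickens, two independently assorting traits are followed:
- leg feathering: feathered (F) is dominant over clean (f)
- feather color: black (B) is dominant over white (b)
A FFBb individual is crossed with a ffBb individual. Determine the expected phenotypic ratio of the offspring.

Dihybrid cross FFBb × ffBb — consider each gene separately:
leg feathering: FF × ff → 4 Ff → 4 F_ (out of 4)
feather color: Bb × Bb → 1 BB, 2 Bb, 1 bb → 3 B_ : 1 bb (out of 4)
Combine (counts out of 4 × 4 = 16): feathered/black (F_B_) = 4×3 = 12; feathered/white (F_bb) = 4×1 = 4
Phenotype counts (out of 16): 12 feathered/black, 4 feathered/white
Ratio: 3 feathered/black : 1 feathered/white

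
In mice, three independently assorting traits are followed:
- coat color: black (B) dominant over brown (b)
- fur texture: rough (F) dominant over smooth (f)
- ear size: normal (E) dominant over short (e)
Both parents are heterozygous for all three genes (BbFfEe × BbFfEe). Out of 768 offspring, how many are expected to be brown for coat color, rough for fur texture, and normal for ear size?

Trihybrid cross: BbFfEe × BbFfEe
Each trait segregates independently with a 3:1 phenotypic ratio, so each gene contributes 3/4 (dominant) or 1/4 (recessive).
Target: brown (coat color), rough (fur texture), normal (ear size)
Probability = product of independent per-trait probabilities
= 1/4 × 3/4 × 3/4 = 9/64
Expected count = 9/64 × 768 = 108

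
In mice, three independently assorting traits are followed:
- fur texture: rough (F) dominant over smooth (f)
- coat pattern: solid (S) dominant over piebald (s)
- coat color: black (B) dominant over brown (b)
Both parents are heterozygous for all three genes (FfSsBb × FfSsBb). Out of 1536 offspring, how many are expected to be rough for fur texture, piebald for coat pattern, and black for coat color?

Trihybrid cross: FfSsBb × FfSsBb
Each trait segregates independently with a 3:1 phenotypic ratio, so each gene contributes 3/4 (dominant) or 1/4 (recessive).
Target: rough (fur texture), piebald (coat pattern), black (coat color)
Probability = product of independent per-trait probabilities
= 3/4 × 1/4 × 3/4 = 9/64
Expected count = 9/64 × 1536 = 216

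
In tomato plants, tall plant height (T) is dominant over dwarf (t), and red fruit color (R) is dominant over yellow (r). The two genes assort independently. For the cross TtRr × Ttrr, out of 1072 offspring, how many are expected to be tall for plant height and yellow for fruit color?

Dihybrid cross TtRr × Ttrr — consider each gene separately:
plant height: Tt × Tt → 1 TT, 2 Tt, 1 tt → 3 T_ : 1 tt (out of 4)
fruit color: Rr × rr → 2 Rr, 2 rr → 2 R_ : 2 rr (out of 4)
Looking for: tall (T_) and yellow (rr)
P(tall) = 3/4, P(yellow) = 2/4
P(both) = 3/4 × 2/4 = 6/16 = 3/8
Expected count = 3/8 × 1072 = 402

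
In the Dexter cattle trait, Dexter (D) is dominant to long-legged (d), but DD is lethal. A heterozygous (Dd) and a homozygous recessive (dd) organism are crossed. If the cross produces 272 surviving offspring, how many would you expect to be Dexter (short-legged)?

Cross: Dd × dd
Punnett square offspring (before lethality): 2 Dd, 2 dd
No DD offspring are produced in this cross.
Dexter (short-legged): 2 out of 4 → fraction 1/2
Expected count = 1/2 × 272 = 136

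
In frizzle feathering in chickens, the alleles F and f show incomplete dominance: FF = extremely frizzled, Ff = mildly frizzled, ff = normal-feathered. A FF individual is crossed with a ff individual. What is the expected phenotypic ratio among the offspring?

Punnett square for FF × ff:
Offspring genotypes: 4 Ff
Phenotype counts: 4 mildly frizzled
Ratio: all mildly frizzled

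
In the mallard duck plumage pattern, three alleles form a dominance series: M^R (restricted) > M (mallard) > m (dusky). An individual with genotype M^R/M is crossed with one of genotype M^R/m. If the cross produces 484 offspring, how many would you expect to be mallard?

Cross: M^R/M × M^R/m
Allele dominance: M^R > M > m
Offspring genotypes: 1 M^R/M^R, 1 M^R/m, 1 M^R/M, 1 M/m
Phenotype counts: 3 restricted, 1 mallard
mallard: 1 out of 4 → fraction 1/4
Expected count = 1/4 × 484 = 121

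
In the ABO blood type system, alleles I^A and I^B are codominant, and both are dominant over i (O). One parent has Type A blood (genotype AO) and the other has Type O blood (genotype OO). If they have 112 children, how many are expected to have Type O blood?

Cross: AO × OO
Possible offspring genotypes: 2 AO, 2 OO
Blood type counts: 2 Type A, 2 Type O
Probability of Type O: 2/4 = 1/2
Expected count = 1/2 × 112 = 56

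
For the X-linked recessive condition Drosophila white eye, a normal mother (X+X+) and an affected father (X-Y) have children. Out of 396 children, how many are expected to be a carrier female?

Cross: X+X+ × X-Y
Offspring: 2 X+X-, 2 X+Y
Probability of a carrier female: 2/4 = 1/2
Expected count = 1/2 × 396 = 198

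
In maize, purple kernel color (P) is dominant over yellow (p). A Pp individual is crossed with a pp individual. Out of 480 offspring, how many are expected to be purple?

Punnett square for Pp × pp:
Offspring genotypes: 2 Pp, 2 pp
purple: 2, yellow: 2
purple: 2 out of 4 → fraction 1/2
Expected count = 1/2 × 480 = 240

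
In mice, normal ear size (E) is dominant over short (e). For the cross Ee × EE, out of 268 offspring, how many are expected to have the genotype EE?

Punnett square for Ee × EE:
Offspring genotypes: 2 EE, 2 Ee
Total offspring: 4
Count with target: 2
Probability: 2/4 = 1/2
Expected count = 1/2 × 268 = 134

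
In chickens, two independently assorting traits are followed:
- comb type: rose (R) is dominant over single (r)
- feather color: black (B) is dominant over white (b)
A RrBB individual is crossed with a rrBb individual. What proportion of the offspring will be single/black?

Dihybrid cross RrBB × rrBb — consider each gene separately:
comb type: Rr × rr → 2 Rr, 2 rr → 2 R_ : 2 rr (out of 4)
feather color: BB × Bb → 2 BB, 2 Bb → 4 B_ (out of 4)
Combine (counts out of 4 × 4 = 16): rose/black (R_B_) = 2×4 = 8; single/black (rrB_) = 2×4 = 8
Phenotype counts (out of 16): 8 rose/black, 8 single/black
single/black: 8 out of 16
Probability: 8/16 = 1/2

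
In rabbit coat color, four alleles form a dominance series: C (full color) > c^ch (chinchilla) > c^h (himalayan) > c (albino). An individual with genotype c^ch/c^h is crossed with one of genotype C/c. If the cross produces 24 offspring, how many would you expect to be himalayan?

Cross: c^ch/c^h × C/c
Allele dominance: C > c^ch > c^h > c
Offspring genotypes: 1 C/c^ch, 1 c^ch/c, 1 C/c^h, 1 c^h/c
Phenotype counts: 2 full color, 1 chinchilla, 1 himalayan
himalayan: 1 out of 4 → fraction 1/4
Expected count = 1/4 × 24 = 6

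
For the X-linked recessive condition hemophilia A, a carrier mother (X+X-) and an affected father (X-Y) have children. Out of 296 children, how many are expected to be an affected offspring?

Cross: X+X- × X-Y
Offspring: 1 X+X-, 1 X+Y, 1 X-X-, 1 X-Y
Probability of an affected offspring: 2/4 = 1/2
Expected count = 1/2 × 296 = 148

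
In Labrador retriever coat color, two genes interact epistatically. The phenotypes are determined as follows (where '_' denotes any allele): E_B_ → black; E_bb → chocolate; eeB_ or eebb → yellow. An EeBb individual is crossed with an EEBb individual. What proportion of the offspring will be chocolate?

Cross: EeBb × EEBb — consider each gene separately:
E gene: Ee × EE → 2 EE, 2 Ee → 4 E_ (out of 4)
B gene: Bb × Bb → 1 BB, 2 Bb, 1 bb → 3 B_ : 1 bb (out of 4)
Genotype classes (out of 4 × 4 = 16): E_B_ = 4×3 = 12; E_bb = 4×1 = 4
Apply the phenotype rules: E_B_ (12) → black; E_bb (4) → chocolate
Phenotype counts (out of 16): 12 black, 4 chocolate
chocolate: 4 out of 16
Probability: 4/16 = 1/4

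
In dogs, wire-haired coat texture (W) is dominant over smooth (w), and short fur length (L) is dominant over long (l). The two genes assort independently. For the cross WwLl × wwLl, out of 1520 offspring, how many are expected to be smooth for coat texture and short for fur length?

Dihybrid cross WwLl × wwLl — consider each gene separately:
coat texture: Ww × ww → 2 Ww, 2 ww → 2 W_ : 2 ww (out of 4)
fur length: Ll × Ll → 1 LL, 2 Ll, 1 ll → 3 L_ : 1 ll (out of 4)
Looking for: smooth (ww) and short (L_)
P(smooth) = 2/4, P(short) = 3/4
P(both) = 2/4 × 3/4 = 6/16 = 3/8
Expected count = 3/8 × 1520 = 570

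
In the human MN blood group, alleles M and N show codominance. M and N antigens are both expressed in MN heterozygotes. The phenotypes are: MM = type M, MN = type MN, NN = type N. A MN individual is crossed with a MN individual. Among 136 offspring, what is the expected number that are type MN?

Punnett square for MN × MN:
Offspring genotypes: 1 MM, 2 MN, 1 NN
Phenotype counts: 1 type M, 2 type MN, 1 type N
type MN: 2 out of 4 → fraction 1/2
Expected count = 1/2 × 136 = 68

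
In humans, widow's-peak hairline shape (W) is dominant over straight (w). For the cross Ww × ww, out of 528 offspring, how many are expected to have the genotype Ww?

Punnett square for Ww × ww:
Offspring genotypes: 2 Ww, 2 ww
Total offspring: 4
Count with target: 2
Probability: 2/4 = 1/2
Expected count = 1/2 × 528 = 264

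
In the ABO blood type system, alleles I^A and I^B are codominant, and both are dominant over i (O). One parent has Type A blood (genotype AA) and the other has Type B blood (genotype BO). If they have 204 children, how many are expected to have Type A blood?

Cross: AA × BO
Possible offspring genotypes: 2 AB, 2 AO
Blood type counts: 2 Type AB, 2 Type A
Probability of Type A: 2/4 = 1/2
Expected count = 1/2 × 204 = 102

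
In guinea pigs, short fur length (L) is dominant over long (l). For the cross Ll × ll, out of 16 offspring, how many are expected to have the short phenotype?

Punnett square for Ll × ll:
Offspring genotypes: 2 Ll, 2 ll
Total offspring: 4
Count with target: 2
Probability: 2/4 = 1/2
Expected count = 1/2 × 16 = 8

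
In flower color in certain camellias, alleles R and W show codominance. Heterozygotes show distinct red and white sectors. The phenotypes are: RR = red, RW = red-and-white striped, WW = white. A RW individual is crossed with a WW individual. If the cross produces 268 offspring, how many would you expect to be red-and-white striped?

Punnett square for RW × WW:
Offspring genotypes: 2 RW, 2 WW
Phenotype counts: 2 red-and-white striped, 2 white
red-and-white striped: 2 out of 4 → fraction 1/2
Expected count = 1/2 × 268 = 134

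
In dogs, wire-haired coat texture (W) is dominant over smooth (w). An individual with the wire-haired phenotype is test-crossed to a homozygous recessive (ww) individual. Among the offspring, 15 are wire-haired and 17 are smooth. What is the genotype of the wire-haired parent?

Test cross: ? × ww
Offspring: 15 wire-haired, 17 smooth — approximately 1:1.
A 1:1 ratio in a test cross indicates the unknown parent is heterozygous (Ww).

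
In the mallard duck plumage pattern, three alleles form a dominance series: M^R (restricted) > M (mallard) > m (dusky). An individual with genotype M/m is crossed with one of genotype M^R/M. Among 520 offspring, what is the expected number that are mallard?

Cross: M/m × M^R/M
Allele dominance: M^R > M > m
Offspring genotypes: 1 M^R/M, 1 M/M, 1 M^R/m, 1 M/m
Phenotype counts: 2 restricted, 2 mallard
mallard: 2 out of 4 → fraction 1/2
Expected count = 1/2 × 520 = 260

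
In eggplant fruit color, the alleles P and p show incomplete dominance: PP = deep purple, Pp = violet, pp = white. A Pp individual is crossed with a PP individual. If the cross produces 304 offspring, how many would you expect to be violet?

Punnett square for Pp × PP:
Offspring genotypes: 2 PP, 2 Pp
Phenotype counts: 2 deep purple, 2 violet
violet: 2 out of 4 → fraction 1/2
Expected count = 1/2 × 304 = 152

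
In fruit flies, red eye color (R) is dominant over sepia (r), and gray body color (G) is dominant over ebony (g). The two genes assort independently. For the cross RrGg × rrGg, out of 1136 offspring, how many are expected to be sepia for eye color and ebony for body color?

Dihybrid cross RrGg × rrGg — consider each gene separately:
eye color: Rr × rr → 2 Rr, 2 rr → 2 R_ : 2 rr (out of 4)
body color: Gg × Gg → 1 GG, 2 Gg, 1 gg → 3 G_ : 1 gg (out of 4)
Looking for: sepia (rr) and ebony (gg)
P(sepia) = 2/4, P(ebony) = 1/4
P(both) = 2/4 × 1/4 = 2/16 = 1/8
Expected count = 1/8 × 1136 = 142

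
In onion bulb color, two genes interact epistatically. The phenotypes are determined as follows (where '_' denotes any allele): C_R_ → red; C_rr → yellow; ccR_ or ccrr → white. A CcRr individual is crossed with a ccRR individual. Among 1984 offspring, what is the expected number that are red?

Cross: CcRr × ccRR — consider each gene separately:
C gene: Cc × cc → 2 Cc, 2 cc → 2 C_ : 2 cc (out of 4)
R gene: Rr × RR → 2 RR, 2 Rr → 4 R_ (out of 4)
Genotype classes (out of 4 × 4 = 16): C_R_ = 2×4 = 8; ccR_ = 2×4 = 8
Apply the phenotype rules: C_R_ (8) → red; ccR_ (8) → white
Phenotype counts (out of 16): 8 red, 8 white
red: 8 out of 16 → fraction 1/2
Expected count = 1/2 × 1984 = 992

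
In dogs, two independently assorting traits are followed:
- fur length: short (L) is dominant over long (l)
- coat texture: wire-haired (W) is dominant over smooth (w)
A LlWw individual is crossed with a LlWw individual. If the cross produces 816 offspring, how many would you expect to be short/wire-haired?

Dihybrid cross LlWw × LlWw — consider each gene separately:
fur length: Ll × Ll → 1 LL, 2 Ll, 1 ll → 3 L_ : 1 ll (out of 4)
coat texture: Ww × Ww → 1 WW, 2 Ww, 1 ww → 3 W_ : 1 ww (out of 4)
Combine (counts out of 4 × 4 = 16): short/wire-haired (L_W_) = 3×3 = 9; short/smooth (L_ww) = 3×1 = 3; long/wire-haired (llW_) = 1×3 = 3; long/smooth (llww) = 1×1 = 1
Phenotype counts (out of 16): 9 short/wire-haired, 3 short/smooth, 3 long/wire-haired, 1 long/smooth
short/wire-haired: 9 out of 16 → fraction 9/16
Expected count = 9/16 × 816 = 459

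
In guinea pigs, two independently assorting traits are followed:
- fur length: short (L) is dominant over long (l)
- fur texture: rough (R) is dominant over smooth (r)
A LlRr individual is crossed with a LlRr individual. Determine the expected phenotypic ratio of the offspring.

Dihybrid cross LlRr × LlRr — consider each gene separately:
fur length: Ll × Ll → 1 LL, 2 Ll, 1 ll → 3 L_ : 1 ll (out of 4)
fur texture: Rr × Rr → 1 RR, 2 Rr, 1 rr → 3 R_ : 1 rr (out of 4)
Combine (counts out of 4 × 4 = 16): short/rough (L_R_) = 3×3 = 9; short/smooth (L_rr) = 3×1 = 3; long/rough (llR_) = 1×3 = 3; long/smooth (llrr) = 1×1 = 1
Phenotype counts (out of 16): 9 short/rough, 3 short/smooth, 3 long/rough, 1 long/smooth
Ratio: 9 short/rough : 3 short/smooth : 3 long/rough : 1 long/smooth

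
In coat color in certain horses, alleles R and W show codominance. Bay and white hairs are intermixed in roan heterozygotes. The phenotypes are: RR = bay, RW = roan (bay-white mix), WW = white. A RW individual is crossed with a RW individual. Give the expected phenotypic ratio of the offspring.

Punnett square for RW × RW:
Offspring genotypes: 1 RR, 2 RW, 1 WW
Phenotype counts: 1 bay, 2 roan (bay-white mix), 1 white
Ratio: 1 bay : 2 roan (bay-white mix) : 1 white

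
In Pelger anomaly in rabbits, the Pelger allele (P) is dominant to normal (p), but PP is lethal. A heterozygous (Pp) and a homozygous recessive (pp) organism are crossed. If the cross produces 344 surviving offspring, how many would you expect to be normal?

Cross: Pp × pp
Punnett square offspring (before lethality): 2 Pp, 2 pp
No PP offspring are produced in this cross.
normal: 2 out of 4 → fraction 1/2
Expected count = 1/2 × 344 = 172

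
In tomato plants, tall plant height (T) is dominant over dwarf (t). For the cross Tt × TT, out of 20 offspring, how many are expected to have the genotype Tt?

Punnett square for Tt × TT:
Offspring genotypes: 2 TT, 2 Tt
Total offspring: 4
Count with target: 2
Probability: 2/4 = 1/2
Expected count = 1/2 × 20 = 10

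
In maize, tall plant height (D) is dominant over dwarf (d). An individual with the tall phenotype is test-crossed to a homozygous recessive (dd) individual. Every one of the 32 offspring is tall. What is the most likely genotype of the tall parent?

Test cross: ? × dd
All offspring are tall.
If the unknown parent were heterozygous (Dd), about half of 32 offspring would be dwarf; none are. The unknown parent is most likely homozygous dominant (DD).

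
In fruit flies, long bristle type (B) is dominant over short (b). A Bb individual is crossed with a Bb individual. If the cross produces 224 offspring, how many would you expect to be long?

Punnett square for Bb × Bb:
Offspring genotypes: 1 BB, 2 Bb, 1 bb
long: 3, short: 1
long: 3 out of 4 → fraction 3/4
Expected count = 3/4 × 224 = 168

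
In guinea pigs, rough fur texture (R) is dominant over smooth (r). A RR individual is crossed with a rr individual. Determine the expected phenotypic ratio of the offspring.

Punnett square for RR × rr:
Offspring genotypes: 4 Rr
rough: 4, smooth: 0
Ratio: all rough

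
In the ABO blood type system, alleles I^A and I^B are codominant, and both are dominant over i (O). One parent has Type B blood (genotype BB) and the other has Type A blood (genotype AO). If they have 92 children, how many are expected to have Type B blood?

Cross: BB × AO
Possible offspring genotypes: 2 AB, 2 BO
Blood type counts: 2 Type AB, 2 Type B
Probability of Type B: 2/4 = 1/2
Expected count = 1/2 × 92 = 46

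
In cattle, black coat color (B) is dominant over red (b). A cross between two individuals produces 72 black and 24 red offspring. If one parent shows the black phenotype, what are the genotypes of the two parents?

Observed offspring: 72 black, 24 red
The observed ratio simplifies to 3:1. Red (bb) offspring appear, so each parent must contribute one b allele. The parent stated to show black carries B, so it is Bb. The other parent is then either Bb or bb: Bb × bb would give a 1:1 split, whereas Bb × Bb gives 3:1 — matching the data. So both parents are heterozygous (Bb × Bb).
Parent genotypes: Bb × Bb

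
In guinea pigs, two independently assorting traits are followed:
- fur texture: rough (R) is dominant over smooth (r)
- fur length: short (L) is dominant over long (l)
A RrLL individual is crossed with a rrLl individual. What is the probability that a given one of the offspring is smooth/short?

Dihybrid cross RrLL × rrLl — consider each gene separately:
fur texture: Rr × rr → 2 Rr, 2 rr → 2 R_ : 2 rr (out of 4)
fur length: LL × Ll → 2 LL, 2 Ll → 4 L_ (out of 4)
Combine (counts out of 4 × 4 = 16): rough/short (R_L_) = 2×4 = 8; smooth/short (rrL_) = 2×4 = 8
Phenotype counts (out of 16): 8 rough/short, 8 smooth/short
smooth/short: 8 out of 16
Probability: 8/16 = 1/2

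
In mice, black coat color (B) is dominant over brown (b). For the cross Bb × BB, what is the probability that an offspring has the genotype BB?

Punnett square for Bb × BB:
Offspring genotypes: 2 BB, 2 Bb
Total offspring: 4
Count with target: 2
Probability: 2/4 = 1/2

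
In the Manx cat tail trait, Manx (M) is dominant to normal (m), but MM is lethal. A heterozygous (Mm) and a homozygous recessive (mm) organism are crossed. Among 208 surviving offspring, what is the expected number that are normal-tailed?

Cross: Mm × mm
Punnett square offspring (before lethality): 2 Mm, 2 mm
No MM offspring are produced in this cross.
normal-tailed: 2 out of 4 → fraction 1/2
Expected count = 1/2 × 208 = 104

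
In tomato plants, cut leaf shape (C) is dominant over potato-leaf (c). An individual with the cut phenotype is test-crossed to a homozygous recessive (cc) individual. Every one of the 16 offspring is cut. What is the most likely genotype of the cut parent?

Test cross: ? × cc
All offspring are cut.
If the unknown parent were heterozygous (Cc), about half of 16 offspring would be potato-leaf; none are. The unknown parent is most likely homozygous dominant (CC).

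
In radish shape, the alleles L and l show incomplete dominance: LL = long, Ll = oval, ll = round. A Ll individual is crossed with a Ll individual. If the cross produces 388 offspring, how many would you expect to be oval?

Punnett square for Ll × Ll:
Offspring genotypes: 1 LL, 2 Ll, 1 ll
Phenotype counts: 1 long, 2 oval, 1 round
oval: 2 out of 4 → fraction 1/2
Expected count = 1/2 × 388 = 194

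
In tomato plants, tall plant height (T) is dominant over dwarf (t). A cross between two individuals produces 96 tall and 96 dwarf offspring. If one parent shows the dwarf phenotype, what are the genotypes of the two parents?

Observed offspring: 96 tall, 96 dwarf
The observed ratio simplifies to 1:1. One parent shows dwarf, so its genotype must be tt. A 1:1 offspring split requires the other parent to be heterozygous (Tt).
Parent genotypes: tt × Tt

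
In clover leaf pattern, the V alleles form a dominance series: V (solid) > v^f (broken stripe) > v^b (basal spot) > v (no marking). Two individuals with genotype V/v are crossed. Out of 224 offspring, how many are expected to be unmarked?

Cross: V/v × V/v
Allele dominance: V > v^f > v^b > v
Offspring genotypes: 1 V/V, 2 V/v, 1 v/v
Phenotype counts: 3 solid, 1 unmarked
unmarked: 1 out of 4 → fraction 1/4
Expected count = 1/4 × 224 = 56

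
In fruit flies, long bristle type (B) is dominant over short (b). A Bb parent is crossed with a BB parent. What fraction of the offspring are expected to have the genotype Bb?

Punnett square for Bb × BB:
Offspring genotypes: 2 BB, 2 Bb
Total offspring: 4
Count with target: 2
Probability: 2/4 = 1/2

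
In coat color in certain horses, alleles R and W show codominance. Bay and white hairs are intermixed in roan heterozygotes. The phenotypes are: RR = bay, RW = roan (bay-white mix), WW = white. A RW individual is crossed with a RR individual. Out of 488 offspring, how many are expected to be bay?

Punnett square for RW × RR:
Offspring genotypes: 2 RR, 2 RW
Phenotype counts: 2 bay, 2 roan (bay-white mix)
bay: 2 out of 4 → fraction 1/2
Expected count = 1/2 × 488 = 244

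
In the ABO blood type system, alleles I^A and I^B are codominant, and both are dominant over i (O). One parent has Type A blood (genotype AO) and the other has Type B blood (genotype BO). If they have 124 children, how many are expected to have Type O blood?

Cross: AO × BO
Possible offspring genotypes: 1 AB, 1 AO, 1 BO, 1 OO
Blood type counts: 1 Type AB, 1 Type A, 1 Type B, 1 Type O
Probability of Type O: 1/4
Expected count = 1/4 × 124 = 31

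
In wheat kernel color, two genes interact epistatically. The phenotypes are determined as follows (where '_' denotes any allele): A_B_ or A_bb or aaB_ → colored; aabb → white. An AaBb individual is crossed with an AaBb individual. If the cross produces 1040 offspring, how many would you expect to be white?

Cross: AaBb × AaBb — consider each gene separately:
A gene: Aa × Aa → 1 AA, 2 Aa, 1 aa → 3 A_ : 1 aa (out of 4)
B gene: Bb × Bb → 1 BB, 2 Bb, 1 bb → 3 B_ : 1 bb (out of 4)
Genotype classes (out of 4 × 4 = 16): A_B_ = 3×3 = 9; A_bb = 3×1 = 3; aaB_ = 1×3 = 3; aabb = 1×1 = 1
Apply the phenotype rules: A_B_ (9) + A_bb (3) + aaB_ (3) → colored; aabb (1) → white
Phenotype counts (out of 16): 15 colored, 1 white
white: 1 out of 16 → fraction 1/16
Expected count = 1/16 × 1040 = 65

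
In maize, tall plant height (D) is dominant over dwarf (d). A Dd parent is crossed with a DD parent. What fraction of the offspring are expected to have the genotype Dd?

Punnett square for Dd × DD:
Offspring genotypes: 2 DD, 2 Dd
Total offspring: 4
Count with target: 2
Probability: 2/4 = 1/2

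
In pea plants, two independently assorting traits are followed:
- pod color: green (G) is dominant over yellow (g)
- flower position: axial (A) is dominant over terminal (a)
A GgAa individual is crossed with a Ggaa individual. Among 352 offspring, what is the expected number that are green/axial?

Dihybrid cross GgAa × Ggaa — consider each gene separately:
pod color: Gg × Gg → 1 GG, 2 Gg, 1 gg → 3 G_ : 1 gg (out of 4)
flower position: Aa × aa → 2 Aa, 2 aa → 2 A_ : 2 aa (out of 4)
Combine (counts out of 4 × 4 = 16): green/axial (G_A_) = 3×2 = 6; green/terminal (G_aa) = 3×2 = 6; yellow/axial (ggA_) = 1×2 = 2; yellow/terminal (ggaa) = 1×2 = 2
Phenotype counts (out of 16): 6 green/axial, 6 green/terminal, 2 yellow/axial, 2 yellow/terminal
green/axial: 6 out of 16 → fraction 3/8
Expected count = 3/8 × 352 = 132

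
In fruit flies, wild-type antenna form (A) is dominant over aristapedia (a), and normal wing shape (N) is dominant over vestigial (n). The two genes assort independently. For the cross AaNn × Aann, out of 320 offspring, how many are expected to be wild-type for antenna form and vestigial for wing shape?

Dihybrid cross AaNn × Aann — consider each gene separately:
antenna form: Aa × Aa → 1 AA, 2 Aa, 1 aa → 3 A_ : 1 aa (out of 4)
wing shape: Nn × nn → 2 Nn, 2 nn → 2 N_ : 2 nn (out of 4)
Looking for: wild-type (A_) and vestigial (nn)
P(wild-type) = 3/4, P(vestigial) = 2/4
P(both) = 3/4 × 2/4 = 6/16 = 3/8
Expected count = 3/8 × 320 = 120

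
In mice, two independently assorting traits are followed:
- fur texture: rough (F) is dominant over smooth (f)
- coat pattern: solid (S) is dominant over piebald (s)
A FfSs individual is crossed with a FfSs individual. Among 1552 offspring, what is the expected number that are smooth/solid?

Dihybrid cross FfSs × FfSs — consider each gene separately:
fur texture: Ff × Ff → 1 FF, 2 Ff, 1 ff → 3 F_ : 1 ff (out of 4)
coat pattern: Ss × Ss → 1 SS, 2 Ss, 1 ss → 3 S_ : 1 ss (out of 4)
Combine (counts out of 4 × 4 = 16): rough/solid (F_S_) = 3×3 = 9; rough/piebald (F_ss) = 3×1 = 3; smooth/solid (ffS_) = 1×3 = 3; smooth/piebald (ffss) = 1×1 = 1
Phenotype counts (out of 16): 9 rough/solid, 3 rough/piebald, 3 smooth/solid, 1 smooth/piebald
smooth/solid: 3 out of 16 → fraction 3/16
Expected count = 3/16 × 1552 = 291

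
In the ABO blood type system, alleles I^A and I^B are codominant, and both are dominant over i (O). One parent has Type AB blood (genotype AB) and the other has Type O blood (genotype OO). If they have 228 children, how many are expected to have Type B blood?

Cross: AB × OO
Possible offspring genotypes: 2 AO, 2 BO
Blood type counts: 2 Type A, 2 Type B
Probability of Type B: 2/4 = 1/2
Expected count = 1/2 × 228 = 114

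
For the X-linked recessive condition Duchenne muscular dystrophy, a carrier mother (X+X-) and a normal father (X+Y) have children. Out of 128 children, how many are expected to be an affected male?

Cross: X+X- × X+Y
Offspring: 1 X+X+, 1 X+Y, 1 X+X-, 1 X-Y
Probability of an affected male: 1/4
Expected count = 1/4 × 128 = 32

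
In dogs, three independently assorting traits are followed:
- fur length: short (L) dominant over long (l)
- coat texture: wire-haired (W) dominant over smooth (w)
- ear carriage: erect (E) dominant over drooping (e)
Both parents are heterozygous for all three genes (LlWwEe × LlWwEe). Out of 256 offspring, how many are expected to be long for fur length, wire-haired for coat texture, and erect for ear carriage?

Trihybrid cross: LlWwEe × LlWwEe
Each trait segregates independently with a 3:1 phenotypic ratio, so each gene contributes 3/4 (dominant) or 1/4 (recessive).
Target: long (fur length), wire-haired (coat texture), erect (ear carriage)
Probability = product of independent per-trait probabilities
= 1/4 × 3/4 × 3/4 = 9/64
Expected count = 9/64 × 256 = 36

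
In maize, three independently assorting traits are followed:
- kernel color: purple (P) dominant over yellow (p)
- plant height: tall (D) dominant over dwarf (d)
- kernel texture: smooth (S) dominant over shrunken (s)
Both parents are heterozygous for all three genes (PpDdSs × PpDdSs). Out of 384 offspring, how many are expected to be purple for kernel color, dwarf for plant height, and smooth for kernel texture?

Trihybrid cross: PpDdSs × PpDdSs
Each trait segregates independently with a 3:1 phenotypic ratio, so each gene contributes 3/4 (dominant) or 1/4 (recessive).
Target: purple (kernel color), dwarf (plant height), smooth (kernel texture)
Probability = product of independent per-trait probabilities
= 3/4 × 1/4 × 3/4 = 9/64
Expected count = 9/64 × 384 = 54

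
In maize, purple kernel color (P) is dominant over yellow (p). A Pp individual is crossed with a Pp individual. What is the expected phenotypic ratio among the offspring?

Punnett square for Pp × Pp:
Offspring genotypes: 1 PP, 2 Pp, 1 pp
purple: 3, yellow: 1
Ratio: 3:1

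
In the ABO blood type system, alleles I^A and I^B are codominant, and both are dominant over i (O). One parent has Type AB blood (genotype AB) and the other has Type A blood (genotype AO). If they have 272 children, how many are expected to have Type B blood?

Cross: AB × AO
Possible offspring genotypes: 1 AA, 1 AO, 1 AB, 1 BO
Blood type counts: 2 Type A, 1 Type AB, 1 Type B
Probability of Type B: 1/4
Expected count = 1/4 × 272 = 68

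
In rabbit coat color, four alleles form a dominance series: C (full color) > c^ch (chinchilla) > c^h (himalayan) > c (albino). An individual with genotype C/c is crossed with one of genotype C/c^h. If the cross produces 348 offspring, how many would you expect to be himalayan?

Cross: C/c × C/c^h
Allele dominance: C > c^ch > c^h > c
Offspring genotypes: 1 C/C, 1 C/c^h, 1 C/c, 1 c^h/c
Phenotype counts: 3 full color, 1 himalayan
himalayan: 1 out of 4 → fraction 1/4
Expected count = 1/4 × 348 = 87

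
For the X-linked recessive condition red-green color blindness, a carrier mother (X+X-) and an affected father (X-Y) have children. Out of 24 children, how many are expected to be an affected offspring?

Cross: X+X- × X-Y
Offspring: 1 X+X-, 1 X+Y, 1 X-X-, 1 X-Y
Probability of an affected offspring: 2/4 = 1/2
Expected count = 1/2 × 24 = 12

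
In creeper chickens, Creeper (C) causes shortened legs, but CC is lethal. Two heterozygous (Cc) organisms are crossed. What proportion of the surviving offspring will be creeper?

Cross: Cc × Cc
Punnett square offspring (before lethality): 1 CC, 2 Cc, 1 cc
The CC genotype is lethal (embryos die); surviving offspring: 2 Cc, 1 cc
creeper: 2 out of 3
Probability: 2/3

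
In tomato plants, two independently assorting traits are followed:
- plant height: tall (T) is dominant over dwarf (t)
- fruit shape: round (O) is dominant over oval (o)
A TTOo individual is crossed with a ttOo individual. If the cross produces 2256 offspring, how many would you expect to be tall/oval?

Dihybrid cross TTOo × ttOo — consider each gene separately:
plant height: TT × tt → 4 Tt → 4 T_ (out of 4)
fruit shape: Oo × Oo → 1 OO, 2 Oo, 1 oo → 3 O_ : 1 oo (out of 4)
Combine (counts out of 4 × 4 = 16): tall/round (T_O_) = 4×3 = 12; tall/oval (T_oo) = 4×1 = 4
Phenotype counts (out of 16): 12 tall/round, 4 tall/oval
tall/oval: 4 out of 16 → fraction 1/4
Expected count = 1/4 × 2256 = 564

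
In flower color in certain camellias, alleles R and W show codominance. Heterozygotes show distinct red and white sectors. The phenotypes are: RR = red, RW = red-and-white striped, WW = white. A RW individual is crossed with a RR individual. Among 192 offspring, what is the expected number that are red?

Punnett square for RW × RR:
Offspring genotypes: 2 RR, 2 RW
Phenotype counts: 2 red, 2 red-and-white striped
red: 2 out of 4 → fraction 1/2
Expected count = 1/2 × 192 = 96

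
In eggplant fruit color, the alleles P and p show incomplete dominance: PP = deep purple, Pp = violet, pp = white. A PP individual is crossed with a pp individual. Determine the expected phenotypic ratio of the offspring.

Punnett square for PP × pp:
Offspring genotypes: 4 Pp
Phenotype counts: 4 violet
Ratio: all violet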